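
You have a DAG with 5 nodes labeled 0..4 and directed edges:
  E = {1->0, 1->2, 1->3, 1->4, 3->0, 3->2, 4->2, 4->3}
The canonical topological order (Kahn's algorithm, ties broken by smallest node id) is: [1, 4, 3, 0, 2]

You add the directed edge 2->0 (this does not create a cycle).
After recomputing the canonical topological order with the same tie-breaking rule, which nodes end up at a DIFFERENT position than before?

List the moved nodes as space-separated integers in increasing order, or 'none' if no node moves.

Answer: 0 2

Derivation:
Old toposort: [1, 4, 3, 0, 2]
Added edge 2->0
Recompute Kahn (smallest-id tiebreak):
  initial in-degrees: [3, 0, 3, 2, 1]
  ready (indeg=0): [1]
  pop 1: indeg[0]->2; indeg[2]->2; indeg[3]->1; indeg[4]->0 | ready=[4] | order so far=[1]
  pop 4: indeg[2]->1; indeg[3]->0 | ready=[3] | order so far=[1, 4]
  pop 3: indeg[0]->1; indeg[2]->0 | ready=[2] | order so far=[1, 4, 3]
  pop 2: indeg[0]->0 | ready=[0] | order so far=[1, 4, 3, 2]
  pop 0: no out-edges | ready=[] | order so far=[1, 4, 3, 2, 0]
New canonical toposort: [1, 4, 3, 2, 0]
Compare positions:
  Node 0: index 3 -> 4 (moved)
  Node 1: index 0 -> 0 (same)
  Node 2: index 4 -> 3 (moved)
  Node 3: index 2 -> 2 (same)
  Node 4: index 1 -> 1 (same)
Nodes that changed position: 0 2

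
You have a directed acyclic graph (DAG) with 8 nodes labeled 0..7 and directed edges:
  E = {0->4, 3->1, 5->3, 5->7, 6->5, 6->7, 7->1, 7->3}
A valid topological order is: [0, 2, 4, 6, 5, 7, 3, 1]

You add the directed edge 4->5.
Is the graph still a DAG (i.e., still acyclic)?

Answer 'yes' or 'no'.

Given toposort: [0, 2, 4, 6, 5, 7, 3, 1]
Position of 4: index 2; position of 5: index 4
New edge 4->5: forward
Forward edge: respects the existing order. Still a DAG, same toposort still valid.
Still a DAG? yes

Answer: yes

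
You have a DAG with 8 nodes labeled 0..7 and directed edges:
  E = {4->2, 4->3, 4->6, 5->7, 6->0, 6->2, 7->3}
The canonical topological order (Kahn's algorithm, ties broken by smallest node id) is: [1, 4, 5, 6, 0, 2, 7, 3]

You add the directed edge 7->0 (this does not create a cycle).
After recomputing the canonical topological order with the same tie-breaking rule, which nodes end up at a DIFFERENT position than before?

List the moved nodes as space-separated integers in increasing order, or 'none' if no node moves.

Old toposort: [1, 4, 5, 6, 0, 2, 7, 3]
Added edge 7->0
Recompute Kahn (smallest-id tiebreak):
  initial in-degrees: [2, 0, 2, 2, 0, 0, 1, 1]
  ready (indeg=0): [1, 4, 5]
  pop 1: no out-edges | ready=[4, 5] | order so far=[1]
  pop 4: indeg[2]->1; indeg[3]->1; indeg[6]->0 | ready=[5, 6] | order so far=[1, 4]
  pop 5: indeg[7]->0 | ready=[6, 7] | order so far=[1, 4, 5]
  pop 6: indeg[0]->1; indeg[2]->0 | ready=[2, 7] | order so far=[1, 4, 5, 6]
  pop 2: no out-edges | ready=[7] | order so far=[1, 4, 5, 6, 2]
  pop 7: indeg[0]->0; indeg[3]->0 | ready=[0, 3] | order so far=[1, 4, 5, 6, 2, 7]
  pop 0: no out-edges | ready=[3] | order so far=[1, 4, 5, 6, 2, 7, 0]
  pop 3: no out-edges | ready=[] | order so far=[1, 4, 5, 6, 2, 7, 0, 3]
New canonical toposort: [1, 4, 5, 6, 2, 7, 0, 3]
Compare positions:
  Node 0: index 4 -> 6 (moved)
  Node 1: index 0 -> 0 (same)
  Node 2: index 5 -> 4 (moved)
  Node 3: index 7 -> 7 (same)
  Node 4: index 1 -> 1 (same)
  Node 5: index 2 -> 2 (same)
  Node 6: index 3 -> 3 (same)
  Node 7: index 6 -> 5 (moved)
Nodes that changed position: 0 2 7

Answer: 0 2 7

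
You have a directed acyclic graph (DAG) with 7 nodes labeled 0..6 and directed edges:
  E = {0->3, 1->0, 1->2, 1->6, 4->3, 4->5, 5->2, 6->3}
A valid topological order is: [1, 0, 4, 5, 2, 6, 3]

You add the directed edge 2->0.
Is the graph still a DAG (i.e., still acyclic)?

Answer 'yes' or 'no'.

Answer: yes

Derivation:
Given toposort: [1, 0, 4, 5, 2, 6, 3]
Position of 2: index 4; position of 0: index 1
New edge 2->0: backward (u after v in old order)
Backward edge: old toposort is now invalid. Check if this creates a cycle.
Does 0 already reach 2? Reachable from 0: [0, 3]. NO -> still a DAG (reorder needed).
Still a DAG? yes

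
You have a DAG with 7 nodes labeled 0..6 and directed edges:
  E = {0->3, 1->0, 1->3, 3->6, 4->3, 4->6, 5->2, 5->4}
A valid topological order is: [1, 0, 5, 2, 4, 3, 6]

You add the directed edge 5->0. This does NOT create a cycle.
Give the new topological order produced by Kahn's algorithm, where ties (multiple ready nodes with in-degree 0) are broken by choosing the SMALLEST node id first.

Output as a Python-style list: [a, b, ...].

Old toposort: [1, 0, 5, 2, 4, 3, 6]
Added edge: 5->0
Position of 5 (2) > position of 0 (1). Must reorder: 5 must now come before 0.
Run Kahn's algorithm (break ties by smallest node id):
  initial in-degrees: [2, 0, 1, 3, 1, 0, 2]
  ready (indeg=0): [1, 5]
  pop 1: indeg[0]->1; indeg[3]->2 | ready=[5] | order so far=[1]
  pop 5: indeg[0]->0; indeg[2]->0; indeg[4]->0 | ready=[0, 2, 4] | order so far=[1, 5]
  pop 0: indeg[3]->1 | ready=[2, 4] | order so far=[1, 5, 0]
  pop 2: no out-edges | ready=[4] | order so far=[1, 5, 0, 2]
  pop 4: indeg[3]->0; indeg[6]->1 | ready=[3] | order so far=[1, 5, 0, 2, 4]
  pop 3: indeg[6]->0 | ready=[6] | order so far=[1, 5, 0, 2, 4, 3]
  pop 6: no out-edges | ready=[] | order so far=[1, 5, 0, 2, 4, 3, 6]
  Result: [1, 5, 0, 2, 4, 3, 6]

Answer: [1, 5, 0, 2, 4, 3, 6]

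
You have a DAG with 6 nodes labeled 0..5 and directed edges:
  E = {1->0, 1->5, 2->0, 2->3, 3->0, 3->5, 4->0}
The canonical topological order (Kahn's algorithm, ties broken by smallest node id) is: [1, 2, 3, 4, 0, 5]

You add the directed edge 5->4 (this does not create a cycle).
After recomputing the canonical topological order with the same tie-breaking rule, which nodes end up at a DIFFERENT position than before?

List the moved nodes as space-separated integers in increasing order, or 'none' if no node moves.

Answer: 0 4 5

Derivation:
Old toposort: [1, 2, 3, 4, 0, 5]
Added edge 5->4
Recompute Kahn (smallest-id tiebreak):
  initial in-degrees: [4, 0, 0, 1, 1, 2]
  ready (indeg=0): [1, 2]
  pop 1: indeg[0]->3; indeg[5]->1 | ready=[2] | order so far=[1]
  pop 2: indeg[0]->2; indeg[3]->0 | ready=[3] | order so far=[1, 2]
  pop 3: indeg[0]->1; indeg[5]->0 | ready=[5] | order so far=[1, 2, 3]
  pop 5: indeg[4]->0 | ready=[4] | order so far=[1, 2, 3, 5]
  pop 4: indeg[0]->0 | ready=[0] | order so far=[1, 2, 3, 5, 4]
  pop 0: no out-edges | ready=[] | order so far=[1, 2, 3, 5, 4, 0]
New canonical toposort: [1, 2, 3, 5, 4, 0]
Compare positions:
  Node 0: index 4 -> 5 (moved)
  Node 1: index 0 -> 0 (same)
  Node 2: index 1 -> 1 (same)
  Node 3: index 2 -> 2 (same)
  Node 4: index 3 -> 4 (moved)
  Node 5: index 5 -> 3 (moved)
Nodes that changed position: 0 4 5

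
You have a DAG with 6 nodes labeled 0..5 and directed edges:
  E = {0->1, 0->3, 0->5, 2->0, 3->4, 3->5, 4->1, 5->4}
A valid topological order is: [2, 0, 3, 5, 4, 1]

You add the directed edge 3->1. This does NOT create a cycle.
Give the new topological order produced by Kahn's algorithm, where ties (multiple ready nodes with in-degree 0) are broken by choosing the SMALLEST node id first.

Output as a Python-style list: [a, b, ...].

Answer: [2, 0, 3, 5, 4, 1]

Derivation:
Old toposort: [2, 0, 3, 5, 4, 1]
Added edge: 3->1
Position of 3 (2) < position of 1 (5). Old order still valid.
Run Kahn's algorithm (break ties by smallest node id):
  initial in-degrees: [1, 3, 0, 1, 2, 2]
  ready (indeg=0): [2]
  pop 2: indeg[0]->0 | ready=[0] | order so far=[2]
  pop 0: indeg[1]->2; indeg[3]->0; indeg[5]->1 | ready=[3] | order so far=[2, 0]
  pop 3: indeg[1]->1; indeg[4]->1; indeg[5]->0 | ready=[5] | order so far=[2, 0, 3]
  pop 5: indeg[4]->0 | ready=[4] | order so far=[2, 0, 3, 5]
  pop 4: indeg[1]->0 | ready=[1] | order so far=[2, 0, 3, 5, 4]
  pop 1: no out-edges | ready=[] | order so far=[2, 0, 3, 5, 4, 1]
  Result: [2, 0, 3, 5, 4, 1]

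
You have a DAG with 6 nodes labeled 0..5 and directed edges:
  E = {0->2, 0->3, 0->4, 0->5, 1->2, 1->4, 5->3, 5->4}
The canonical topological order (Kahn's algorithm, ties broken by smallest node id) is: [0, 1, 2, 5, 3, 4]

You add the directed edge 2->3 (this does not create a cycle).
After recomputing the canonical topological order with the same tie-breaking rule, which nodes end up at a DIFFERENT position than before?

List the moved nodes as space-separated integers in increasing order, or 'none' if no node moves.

Answer: none

Derivation:
Old toposort: [0, 1, 2, 5, 3, 4]
Added edge 2->3
Recompute Kahn (smallest-id tiebreak):
  initial in-degrees: [0, 0, 2, 3, 3, 1]
  ready (indeg=0): [0, 1]
  pop 0: indeg[2]->1; indeg[3]->2; indeg[4]->2; indeg[5]->0 | ready=[1, 5] | order so far=[0]
  pop 1: indeg[2]->0; indeg[4]->1 | ready=[2, 5] | order so far=[0, 1]
  pop 2: indeg[3]->1 | ready=[5] | order so far=[0, 1, 2]
  pop 5: indeg[3]->0; indeg[4]->0 | ready=[3, 4] | order so far=[0, 1, 2, 5]
  pop 3: no out-edges | ready=[4] | order so far=[0, 1, 2, 5, 3]
  pop 4: no out-edges | ready=[] | order so far=[0, 1, 2, 5, 3, 4]
New canonical toposort: [0, 1, 2, 5, 3, 4]
Compare positions:
  Node 0: index 0 -> 0 (same)
  Node 1: index 1 -> 1 (same)
  Node 2: index 2 -> 2 (same)
  Node 3: index 4 -> 4 (same)
  Node 4: index 5 -> 5 (same)
  Node 5: index 3 -> 3 (same)
Nodes that changed position: none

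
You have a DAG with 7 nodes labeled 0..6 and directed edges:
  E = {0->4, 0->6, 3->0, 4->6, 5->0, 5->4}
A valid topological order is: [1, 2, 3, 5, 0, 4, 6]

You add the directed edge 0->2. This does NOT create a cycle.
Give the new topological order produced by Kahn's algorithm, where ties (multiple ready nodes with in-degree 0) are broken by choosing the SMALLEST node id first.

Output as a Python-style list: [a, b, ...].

Old toposort: [1, 2, 3, 5, 0, 4, 6]
Added edge: 0->2
Position of 0 (4) > position of 2 (1). Must reorder: 0 must now come before 2.
Run Kahn's algorithm (break ties by smallest node id):
  initial in-degrees: [2, 0, 1, 0, 2, 0, 2]
  ready (indeg=0): [1, 3, 5]
  pop 1: no out-edges | ready=[3, 5] | order so far=[1]
  pop 3: indeg[0]->1 | ready=[5] | order so far=[1, 3]
  pop 5: indeg[0]->0; indeg[4]->1 | ready=[0] | order so far=[1, 3, 5]
  pop 0: indeg[2]->0; indeg[4]->0; indeg[6]->1 | ready=[2, 4] | order so far=[1, 3, 5, 0]
  pop 2: no out-edges | ready=[4] | order so far=[1, 3, 5, 0, 2]
  pop 4: indeg[6]->0 | ready=[6] | order so far=[1, 3, 5, 0, 2, 4]
  pop 6: no out-edges | ready=[] | order so far=[1, 3, 5, 0, 2, 4, 6]
  Result: [1, 3, 5, 0, 2, 4, 6]

Answer: [1, 3, 5, 0, 2, 4, 6]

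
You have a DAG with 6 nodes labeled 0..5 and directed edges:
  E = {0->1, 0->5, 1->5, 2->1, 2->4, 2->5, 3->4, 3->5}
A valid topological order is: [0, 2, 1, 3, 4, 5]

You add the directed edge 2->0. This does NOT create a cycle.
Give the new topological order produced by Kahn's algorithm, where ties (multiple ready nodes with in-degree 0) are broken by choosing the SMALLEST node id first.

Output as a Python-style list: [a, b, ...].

Answer: [2, 0, 1, 3, 4, 5]

Derivation:
Old toposort: [0, 2, 1, 3, 4, 5]
Added edge: 2->0
Position of 2 (1) > position of 0 (0). Must reorder: 2 must now come before 0.
Run Kahn's algorithm (break ties by smallest node id):
  initial in-degrees: [1, 2, 0, 0, 2, 4]
  ready (indeg=0): [2, 3]
  pop 2: indeg[0]->0; indeg[1]->1; indeg[4]->1; indeg[5]->3 | ready=[0, 3] | order so far=[2]
  pop 0: indeg[1]->0; indeg[5]->2 | ready=[1, 3] | order so far=[2, 0]
  pop 1: indeg[5]->1 | ready=[3] | order so far=[2, 0, 1]
  pop 3: indeg[4]->0; indeg[5]->0 | ready=[4, 5] | order so far=[2, 0, 1, 3]
  pop 4: no out-edges | ready=[5] | order so far=[2, 0, 1, 3, 4]
  pop 5: no out-edges | ready=[] | order so far=[2, 0, 1, 3, 4, 5]
  Result: [2, 0, 1, 3, 4, 5]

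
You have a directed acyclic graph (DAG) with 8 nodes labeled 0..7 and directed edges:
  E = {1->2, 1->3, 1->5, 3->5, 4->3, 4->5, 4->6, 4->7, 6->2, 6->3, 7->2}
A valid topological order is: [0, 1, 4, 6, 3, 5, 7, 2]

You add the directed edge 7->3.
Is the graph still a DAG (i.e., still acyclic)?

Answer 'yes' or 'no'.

Answer: yes

Derivation:
Given toposort: [0, 1, 4, 6, 3, 5, 7, 2]
Position of 7: index 6; position of 3: index 4
New edge 7->3: backward (u after v in old order)
Backward edge: old toposort is now invalid. Check if this creates a cycle.
Does 3 already reach 7? Reachable from 3: [3, 5]. NO -> still a DAG (reorder needed).
Still a DAG? yes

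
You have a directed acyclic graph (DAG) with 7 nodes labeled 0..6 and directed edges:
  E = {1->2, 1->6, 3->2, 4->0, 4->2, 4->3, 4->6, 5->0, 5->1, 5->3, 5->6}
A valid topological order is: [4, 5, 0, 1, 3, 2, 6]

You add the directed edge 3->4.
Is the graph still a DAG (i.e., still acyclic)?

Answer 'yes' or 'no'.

Given toposort: [4, 5, 0, 1, 3, 2, 6]
Position of 3: index 4; position of 4: index 0
New edge 3->4: backward (u after v in old order)
Backward edge: old toposort is now invalid. Check if this creates a cycle.
Does 4 already reach 3? Reachable from 4: [0, 2, 3, 4, 6]. YES -> cycle!
Still a DAG? no

Answer: no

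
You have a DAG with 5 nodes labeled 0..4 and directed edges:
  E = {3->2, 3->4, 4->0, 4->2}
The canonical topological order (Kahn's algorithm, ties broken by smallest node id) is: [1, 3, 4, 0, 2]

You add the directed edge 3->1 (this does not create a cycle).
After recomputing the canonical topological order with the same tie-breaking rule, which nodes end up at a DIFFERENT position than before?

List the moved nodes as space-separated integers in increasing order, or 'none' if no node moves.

Answer: 1 3

Derivation:
Old toposort: [1, 3, 4, 0, 2]
Added edge 3->1
Recompute Kahn (smallest-id tiebreak):
  initial in-degrees: [1, 1, 2, 0, 1]
  ready (indeg=0): [3]
  pop 3: indeg[1]->0; indeg[2]->1; indeg[4]->0 | ready=[1, 4] | order so far=[3]
  pop 1: no out-edges | ready=[4] | order so far=[3, 1]
  pop 4: indeg[0]->0; indeg[2]->0 | ready=[0, 2] | order so far=[3, 1, 4]
  pop 0: no out-edges | ready=[2] | order so far=[3, 1, 4, 0]
  pop 2: no out-edges | ready=[] | order so far=[3, 1, 4, 0, 2]
New canonical toposort: [3, 1, 4, 0, 2]
Compare positions:
  Node 0: index 3 -> 3 (same)
  Node 1: index 0 -> 1 (moved)
  Node 2: index 4 -> 4 (same)
  Node 3: index 1 -> 0 (moved)
  Node 4: index 2 -> 2 (same)
Nodes that changed position: 1 3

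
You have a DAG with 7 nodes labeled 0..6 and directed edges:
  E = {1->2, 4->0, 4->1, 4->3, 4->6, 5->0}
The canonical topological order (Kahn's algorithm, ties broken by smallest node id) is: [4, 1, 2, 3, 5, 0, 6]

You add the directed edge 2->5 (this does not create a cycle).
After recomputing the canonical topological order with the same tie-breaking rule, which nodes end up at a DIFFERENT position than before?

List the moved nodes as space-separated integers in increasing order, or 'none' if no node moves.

Old toposort: [4, 1, 2, 3, 5, 0, 6]
Added edge 2->5
Recompute Kahn (smallest-id tiebreak):
  initial in-degrees: [2, 1, 1, 1, 0, 1, 1]
  ready (indeg=0): [4]
  pop 4: indeg[0]->1; indeg[1]->0; indeg[3]->0; indeg[6]->0 | ready=[1, 3, 6] | order so far=[4]
  pop 1: indeg[2]->0 | ready=[2, 3, 6] | order so far=[4, 1]
  pop 2: indeg[5]->0 | ready=[3, 5, 6] | order so far=[4, 1, 2]
  pop 3: no out-edges | ready=[5, 6] | order so far=[4, 1, 2, 3]
  pop 5: indeg[0]->0 | ready=[0, 6] | order so far=[4, 1, 2, 3, 5]
  pop 0: no out-edges | ready=[6] | order so far=[4, 1, 2, 3, 5, 0]
  pop 6: no out-edges | ready=[] | order so far=[4, 1, 2, 3, 5, 0, 6]
New canonical toposort: [4, 1, 2, 3, 5, 0, 6]
Compare positions:
  Node 0: index 5 -> 5 (same)
  Node 1: index 1 -> 1 (same)
  Node 2: index 2 -> 2 (same)
  Node 3: index 3 -> 3 (same)
  Node 4: index 0 -> 0 (same)
  Node 5: index 4 -> 4 (same)
  Node 6: index 6 -> 6 (same)
Nodes that changed position: none

Answer: none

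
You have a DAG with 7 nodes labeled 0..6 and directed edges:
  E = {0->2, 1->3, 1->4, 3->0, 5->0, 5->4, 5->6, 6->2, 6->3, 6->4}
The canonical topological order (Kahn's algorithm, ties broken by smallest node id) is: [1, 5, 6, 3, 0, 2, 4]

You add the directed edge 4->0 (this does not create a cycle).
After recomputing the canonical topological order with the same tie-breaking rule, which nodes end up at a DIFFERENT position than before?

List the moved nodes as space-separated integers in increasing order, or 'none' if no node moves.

Old toposort: [1, 5, 6, 3, 0, 2, 4]
Added edge 4->0
Recompute Kahn (smallest-id tiebreak):
  initial in-degrees: [3, 0, 2, 2, 3, 0, 1]
  ready (indeg=0): [1, 5]
  pop 1: indeg[3]->1; indeg[4]->2 | ready=[5] | order so far=[1]
  pop 5: indeg[0]->2; indeg[4]->1; indeg[6]->0 | ready=[6] | order so far=[1, 5]
  pop 6: indeg[2]->1; indeg[3]->0; indeg[4]->0 | ready=[3, 4] | order so far=[1, 5, 6]
  pop 3: indeg[0]->1 | ready=[4] | order so far=[1, 5, 6, 3]
  pop 4: indeg[0]->0 | ready=[0] | order so far=[1, 5, 6, 3, 4]
  pop 0: indeg[2]->0 | ready=[2] | order so far=[1, 5, 6, 3, 4, 0]
  pop 2: no out-edges | ready=[] | order so far=[1, 5, 6, 3, 4, 0, 2]
New canonical toposort: [1, 5, 6, 3, 4, 0, 2]
Compare positions:
  Node 0: index 4 -> 5 (moved)
  Node 1: index 0 -> 0 (same)
  Node 2: index 5 -> 6 (moved)
  Node 3: index 3 -> 3 (same)
  Node 4: index 6 -> 4 (moved)
  Node 5: index 1 -> 1 (same)
  Node 6: index 2 -> 2 (same)
Nodes that changed position: 0 2 4

Answer: 0 2 4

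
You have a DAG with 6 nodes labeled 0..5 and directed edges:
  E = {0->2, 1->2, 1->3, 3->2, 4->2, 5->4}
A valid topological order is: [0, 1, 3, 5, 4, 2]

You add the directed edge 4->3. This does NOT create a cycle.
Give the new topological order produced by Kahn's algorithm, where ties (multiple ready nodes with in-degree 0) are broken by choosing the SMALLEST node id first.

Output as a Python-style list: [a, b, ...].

Old toposort: [0, 1, 3, 5, 4, 2]
Added edge: 4->3
Position of 4 (4) > position of 3 (2). Must reorder: 4 must now come before 3.
Run Kahn's algorithm (break ties by smallest node id):
  initial in-degrees: [0, 0, 4, 2, 1, 0]
  ready (indeg=0): [0, 1, 5]
  pop 0: indeg[2]->3 | ready=[1, 5] | order so far=[0]
  pop 1: indeg[2]->2; indeg[3]->1 | ready=[5] | order so far=[0, 1]
  pop 5: indeg[4]->0 | ready=[4] | order so far=[0, 1, 5]
  pop 4: indeg[2]->1; indeg[3]->0 | ready=[3] | order so far=[0, 1, 5, 4]
  pop 3: indeg[2]->0 | ready=[2] | order so far=[0, 1, 5, 4, 3]
  pop 2: no out-edges | ready=[] | order so far=[0, 1, 5, 4, 3, 2]
  Result: [0, 1, 5, 4, 3, 2]

Answer: [0, 1, 5, 4, 3, 2]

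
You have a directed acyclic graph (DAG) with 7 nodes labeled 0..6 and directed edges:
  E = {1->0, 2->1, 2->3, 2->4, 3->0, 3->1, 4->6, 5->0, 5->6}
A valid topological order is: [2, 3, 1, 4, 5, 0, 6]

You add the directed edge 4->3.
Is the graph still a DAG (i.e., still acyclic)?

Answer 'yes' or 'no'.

Given toposort: [2, 3, 1, 4, 5, 0, 6]
Position of 4: index 3; position of 3: index 1
New edge 4->3: backward (u after v in old order)
Backward edge: old toposort is now invalid. Check if this creates a cycle.
Does 3 already reach 4? Reachable from 3: [0, 1, 3]. NO -> still a DAG (reorder needed).
Still a DAG? yes

Answer: yes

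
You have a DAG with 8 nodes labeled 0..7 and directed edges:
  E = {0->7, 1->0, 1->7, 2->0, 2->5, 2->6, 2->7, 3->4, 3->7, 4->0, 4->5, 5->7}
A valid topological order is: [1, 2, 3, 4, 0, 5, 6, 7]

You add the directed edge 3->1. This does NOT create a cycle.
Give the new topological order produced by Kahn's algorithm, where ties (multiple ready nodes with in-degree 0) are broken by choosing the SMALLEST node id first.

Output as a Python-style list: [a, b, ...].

Answer: [2, 3, 1, 4, 0, 5, 6, 7]

Derivation:
Old toposort: [1, 2, 3, 4, 0, 5, 6, 7]
Added edge: 3->1
Position of 3 (2) > position of 1 (0). Must reorder: 3 must now come before 1.
Run Kahn's algorithm (break ties by smallest node id):
  initial in-degrees: [3, 1, 0, 0, 1, 2, 1, 5]
  ready (indeg=0): [2, 3]
  pop 2: indeg[0]->2; indeg[5]->1; indeg[6]->0; indeg[7]->4 | ready=[3, 6] | order so far=[2]
  pop 3: indeg[1]->0; indeg[4]->0; indeg[7]->3 | ready=[1, 4, 6] | order so far=[2, 3]
  pop 1: indeg[0]->1; indeg[7]->2 | ready=[4, 6] | order so far=[2, 3, 1]
  pop 4: indeg[0]->0; indeg[5]->0 | ready=[0, 5, 6] | order so far=[2, 3, 1, 4]
  pop 0: indeg[7]->1 | ready=[5, 6] | order so far=[2, 3, 1, 4, 0]
  pop 5: indeg[7]->0 | ready=[6, 7] | order so far=[2, 3, 1, 4, 0, 5]
  pop 6: no out-edges | ready=[7] | order so far=[2, 3, 1, 4, 0, 5, 6]
  pop 7: no out-edges | ready=[] | order so far=[2, 3, 1, 4, 0, 5, 6, 7]
  Result: [2, 3, 1, 4, 0, 5, 6, 7]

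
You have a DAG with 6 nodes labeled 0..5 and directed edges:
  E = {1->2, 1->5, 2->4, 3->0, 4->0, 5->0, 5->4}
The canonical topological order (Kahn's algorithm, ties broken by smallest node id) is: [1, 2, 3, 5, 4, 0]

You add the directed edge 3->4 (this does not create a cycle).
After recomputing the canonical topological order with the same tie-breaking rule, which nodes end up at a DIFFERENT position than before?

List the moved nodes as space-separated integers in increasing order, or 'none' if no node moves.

Answer: none

Derivation:
Old toposort: [1, 2, 3, 5, 4, 0]
Added edge 3->4
Recompute Kahn (smallest-id tiebreak):
  initial in-degrees: [3, 0, 1, 0, 3, 1]
  ready (indeg=0): [1, 3]
  pop 1: indeg[2]->0; indeg[5]->0 | ready=[2, 3, 5] | order so far=[1]
  pop 2: indeg[4]->2 | ready=[3, 5] | order so far=[1, 2]
  pop 3: indeg[0]->2; indeg[4]->1 | ready=[5] | order so far=[1, 2, 3]
  pop 5: indeg[0]->1; indeg[4]->0 | ready=[4] | order so far=[1, 2, 3, 5]
  pop 4: indeg[0]->0 | ready=[0] | order so far=[1, 2, 3, 5, 4]
  pop 0: no out-edges | ready=[] | order so far=[1, 2, 3, 5, 4, 0]
New canonical toposort: [1, 2, 3, 5, 4, 0]
Compare positions:
  Node 0: index 5 -> 5 (same)
  Node 1: index 0 -> 0 (same)
  Node 2: index 1 -> 1 (same)
  Node 3: index 2 -> 2 (same)
  Node 4: index 4 -> 4 (same)
  Node 5: index 3 -> 3 (same)
Nodes that changed position: none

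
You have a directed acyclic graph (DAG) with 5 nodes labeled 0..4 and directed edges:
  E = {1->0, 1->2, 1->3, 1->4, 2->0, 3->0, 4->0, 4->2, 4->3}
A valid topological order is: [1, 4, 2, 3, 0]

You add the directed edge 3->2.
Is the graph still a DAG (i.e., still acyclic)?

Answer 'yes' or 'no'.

Given toposort: [1, 4, 2, 3, 0]
Position of 3: index 3; position of 2: index 2
New edge 3->2: backward (u after v in old order)
Backward edge: old toposort is now invalid. Check if this creates a cycle.
Does 2 already reach 3? Reachable from 2: [0, 2]. NO -> still a DAG (reorder needed).
Still a DAG? yes

Answer: yes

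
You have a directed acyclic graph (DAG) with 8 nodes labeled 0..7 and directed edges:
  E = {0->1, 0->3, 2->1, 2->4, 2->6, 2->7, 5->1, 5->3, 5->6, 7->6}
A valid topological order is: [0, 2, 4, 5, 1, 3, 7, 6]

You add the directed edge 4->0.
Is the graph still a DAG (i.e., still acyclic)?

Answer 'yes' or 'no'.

Answer: yes

Derivation:
Given toposort: [0, 2, 4, 5, 1, 3, 7, 6]
Position of 4: index 2; position of 0: index 0
New edge 4->0: backward (u after v in old order)
Backward edge: old toposort is now invalid. Check if this creates a cycle.
Does 0 already reach 4? Reachable from 0: [0, 1, 3]. NO -> still a DAG (reorder needed).
Still a DAG? yes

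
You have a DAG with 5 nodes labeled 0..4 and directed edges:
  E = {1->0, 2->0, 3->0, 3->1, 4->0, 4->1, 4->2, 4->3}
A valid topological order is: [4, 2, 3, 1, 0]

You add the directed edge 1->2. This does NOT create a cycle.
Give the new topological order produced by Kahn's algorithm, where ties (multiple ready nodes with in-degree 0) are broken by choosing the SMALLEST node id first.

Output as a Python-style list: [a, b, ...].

Old toposort: [4, 2, 3, 1, 0]
Added edge: 1->2
Position of 1 (3) > position of 2 (1). Must reorder: 1 must now come before 2.
Run Kahn's algorithm (break ties by smallest node id):
  initial in-degrees: [4, 2, 2, 1, 0]
  ready (indeg=0): [4]
  pop 4: indeg[0]->3; indeg[1]->1; indeg[2]->1; indeg[3]->0 | ready=[3] | order so far=[4]
  pop 3: indeg[0]->2; indeg[1]->0 | ready=[1] | order so far=[4, 3]
  pop 1: indeg[0]->1; indeg[2]->0 | ready=[2] | order so far=[4, 3, 1]
  pop 2: indeg[0]->0 | ready=[0] | order so far=[4, 3, 1, 2]
  pop 0: no out-edges | ready=[] | order so far=[4, 3, 1, 2, 0]
  Result: [4, 3, 1, 2, 0]

Answer: [4, 3, 1, 2, 0]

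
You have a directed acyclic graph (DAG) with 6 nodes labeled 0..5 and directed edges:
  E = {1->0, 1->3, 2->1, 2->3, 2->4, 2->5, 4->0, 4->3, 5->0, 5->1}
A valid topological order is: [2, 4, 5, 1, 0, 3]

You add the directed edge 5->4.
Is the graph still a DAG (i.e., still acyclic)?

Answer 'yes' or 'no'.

Answer: yes

Derivation:
Given toposort: [2, 4, 5, 1, 0, 3]
Position of 5: index 2; position of 4: index 1
New edge 5->4: backward (u after v in old order)
Backward edge: old toposort is now invalid. Check if this creates a cycle.
Does 4 already reach 5? Reachable from 4: [0, 3, 4]. NO -> still a DAG (reorder needed).
Still a DAG? yes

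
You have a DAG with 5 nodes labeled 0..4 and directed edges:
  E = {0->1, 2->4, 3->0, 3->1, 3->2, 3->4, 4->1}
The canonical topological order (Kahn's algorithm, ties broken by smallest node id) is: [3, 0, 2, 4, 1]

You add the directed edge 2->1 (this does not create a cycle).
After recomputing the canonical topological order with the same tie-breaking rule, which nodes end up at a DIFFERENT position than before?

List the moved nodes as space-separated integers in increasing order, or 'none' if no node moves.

Answer: none

Derivation:
Old toposort: [3, 0, 2, 4, 1]
Added edge 2->1
Recompute Kahn (smallest-id tiebreak):
  initial in-degrees: [1, 4, 1, 0, 2]
  ready (indeg=0): [3]
  pop 3: indeg[0]->0; indeg[1]->3; indeg[2]->0; indeg[4]->1 | ready=[0, 2] | order so far=[3]
  pop 0: indeg[1]->2 | ready=[2] | order so far=[3, 0]
  pop 2: indeg[1]->1; indeg[4]->0 | ready=[4] | order so far=[3, 0, 2]
  pop 4: indeg[1]->0 | ready=[1] | order so far=[3, 0, 2, 4]
  pop 1: no out-edges | ready=[] | order so far=[3, 0, 2, 4, 1]
New canonical toposort: [3, 0, 2, 4, 1]
Compare positions:
  Node 0: index 1 -> 1 (same)
  Node 1: index 4 -> 4 (same)
  Node 2: index 2 -> 2 (same)
  Node 3: index 0 -> 0 (same)
  Node 4: index 3 -> 3 (same)
Nodes that changed position: none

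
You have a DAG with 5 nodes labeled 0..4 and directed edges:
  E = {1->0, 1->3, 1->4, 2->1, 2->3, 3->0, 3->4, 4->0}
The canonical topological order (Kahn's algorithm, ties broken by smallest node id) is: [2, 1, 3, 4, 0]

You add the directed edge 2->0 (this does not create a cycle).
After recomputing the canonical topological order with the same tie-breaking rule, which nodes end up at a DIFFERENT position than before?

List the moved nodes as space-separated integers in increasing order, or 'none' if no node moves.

Answer: none

Derivation:
Old toposort: [2, 1, 3, 4, 0]
Added edge 2->0
Recompute Kahn (smallest-id tiebreak):
  initial in-degrees: [4, 1, 0, 2, 2]
  ready (indeg=0): [2]
  pop 2: indeg[0]->3; indeg[1]->0; indeg[3]->1 | ready=[1] | order so far=[2]
  pop 1: indeg[0]->2; indeg[3]->0; indeg[4]->1 | ready=[3] | order so far=[2, 1]
  pop 3: indeg[0]->1; indeg[4]->0 | ready=[4] | order so far=[2, 1, 3]
  pop 4: indeg[0]->0 | ready=[0] | order so far=[2, 1, 3, 4]
  pop 0: no out-edges | ready=[] | order so far=[2, 1, 3, 4, 0]
New canonical toposort: [2, 1, 3, 4, 0]
Compare positions:
  Node 0: index 4 -> 4 (same)
  Node 1: index 1 -> 1 (same)
  Node 2: index 0 -> 0 (same)
  Node 3: index 2 -> 2 (same)
  Node 4: index 3 -> 3 (same)
Nodes that changed position: none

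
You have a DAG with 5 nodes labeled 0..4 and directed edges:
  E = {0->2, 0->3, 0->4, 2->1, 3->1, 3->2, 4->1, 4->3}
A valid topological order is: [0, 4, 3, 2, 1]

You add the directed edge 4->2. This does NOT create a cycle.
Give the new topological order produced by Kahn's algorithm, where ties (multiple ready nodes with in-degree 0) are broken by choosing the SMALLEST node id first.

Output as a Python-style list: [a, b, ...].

Answer: [0, 4, 3, 2, 1]

Derivation:
Old toposort: [0, 4, 3, 2, 1]
Added edge: 4->2
Position of 4 (1) < position of 2 (3). Old order still valid.
Run Kahn's algorithm (break ties by smallest node id):
  initial in-degrees: [0, 3, 3, 2, 1]
  ready (indeg=0): [0]
  pop 0: indeg[2]->2; indeg[3]->1; indeg[4]->0 | ready=[4] | order so far=[0]
  pop 4: indeg[1]->2; indeg[2]->1; indeg[3]->0 | ready=[3] | order so far=[0, 4]
  pop 3: indeg[1]->1; indeg[2]->0 | ready=[2] | order so far=[0, 4, 3]
  pop 2: indeg[1]->0 | ready=[1] | order so far=[0, 4, 3, 2]
  pop 1: no out-edges | ready=[] | order so far=[0, 4, 3, 2, 1]
  Result: [0, 4, 3, 2, 1]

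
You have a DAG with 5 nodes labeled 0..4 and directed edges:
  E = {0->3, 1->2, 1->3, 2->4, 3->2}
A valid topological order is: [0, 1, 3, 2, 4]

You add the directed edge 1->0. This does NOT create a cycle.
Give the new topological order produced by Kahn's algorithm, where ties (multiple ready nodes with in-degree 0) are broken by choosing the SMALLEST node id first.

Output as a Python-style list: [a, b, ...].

Old toposort: [0, 1, 3, 2, 4]
Added edge: 1->0
Position of 1 (1) > position of 0 (0). Must reorder: 1 must now come before 0.
Run Kahn's algorithm (break ties by smallest node id):
  initial in-degrees: [1, 0, 2, 2, 1]
  ready (indeg=0): [1]
  pop 1: indeg[0]->0; indeg[2]->1; indeg[3]->1 | ready=[0] | order so far=[1]
  pop 0: indeg[3]->0 | ready=[3] | order so far=[1, 0]
  pop 3: indeg[2]->0 | ready=[2] | order so far=[1, 0, 3]
  pop 2: indeg[4]->0 | ready=[4] | order so far=[1, 0, 3, 2]
  pop 4: no out-edges | ready=[] | order so far=[1, 0, 3, 2, 4]
  Result: [1, 0, 3, 2, 4]

Answer: [1, 0, 3, 2, 4]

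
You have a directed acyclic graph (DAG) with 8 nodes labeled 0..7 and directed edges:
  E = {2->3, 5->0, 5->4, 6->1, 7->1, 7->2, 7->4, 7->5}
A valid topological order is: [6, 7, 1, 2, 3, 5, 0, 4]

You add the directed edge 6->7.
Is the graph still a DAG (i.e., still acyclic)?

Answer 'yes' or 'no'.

Given toposort: [6, 7, 1, 2, 3, 5, 0, 4]
Position of 6: index 0; position of 7: index 1
New edge 6->7: forward
Forward edge: respects the existing order. Still a DAG, same toposort still valid.
Still a DAG? yes

Answer: yes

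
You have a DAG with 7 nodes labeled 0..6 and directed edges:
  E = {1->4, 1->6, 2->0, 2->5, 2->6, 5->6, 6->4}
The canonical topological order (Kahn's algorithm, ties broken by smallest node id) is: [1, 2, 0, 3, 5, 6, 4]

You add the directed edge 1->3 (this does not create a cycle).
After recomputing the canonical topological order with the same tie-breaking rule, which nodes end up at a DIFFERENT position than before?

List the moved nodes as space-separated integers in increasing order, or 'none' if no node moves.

Answer: none

Derivation:
Old toposort: [1, 2, 0, 3, 5, 6, 4]
Added edge 1->3
Recompute Kahn (smallest-id tiebreak):
  initial in-degrees: [1, 0, 0, 1, 2, 1, 3]
  ready (indeg=0): [1, 2]
  pop 1: indeg[3]->0; indeg[4]->1; indeg[6]->2 | ready=[2, 3] | order so far=[1]
  pop 2: indeg[0]->0; indeg[5]->0; indeg[6]->1 | ready=[0, 3, 5] | order so far=[1, 2]
  pop 0: no out-edges | ready=[3, 5] | order so far=[1, 2, 0]
  pop 3: no out-edges | ready=[5] | order so far=[1, 2, 0, 3]
  pop 5: indeg[6]->0 | ready=[6] | order so far=[1, 2, 0, 3, 5]
  pop 6: indeg[4]->0 | ready=[4] | order so far=[1, 2, 0, 3, 5, 6]
  pop 4: no out-edges | ready=[] | order so far=[1, 2, 0, 3, 5, 6, 4]
New canonical toposort: [1, 2, 0, 3, 5, 6, 4]
Compare positions:
  Node 0: index 2 -> 2 (same)
  Node 1: index 0 -> 0 (same)
  Node 2: index 1 -> 1 (same)
  Node 3: index 3 -> 3 (same)
  Node 4: index 6 -> 6 (same)
  Node 5: index 4 -> 4 (same)
  Node 6: index 5 -> 5 (same)
Nodes that changed position: none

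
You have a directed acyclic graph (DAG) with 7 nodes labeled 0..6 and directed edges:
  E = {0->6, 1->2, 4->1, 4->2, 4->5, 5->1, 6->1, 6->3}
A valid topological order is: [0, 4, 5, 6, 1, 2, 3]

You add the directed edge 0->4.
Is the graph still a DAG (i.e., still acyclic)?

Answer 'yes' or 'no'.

Answer: yes

Derivation:
Given toposort: [0, 4, 5, 6, 1, 2, 3]
Position of 0: index 0; position of 4: index 1
New edge 0->4: forward
Forward edge: respects the existing order. Still a DAG, same toposort still valid.
Still a DAG? yes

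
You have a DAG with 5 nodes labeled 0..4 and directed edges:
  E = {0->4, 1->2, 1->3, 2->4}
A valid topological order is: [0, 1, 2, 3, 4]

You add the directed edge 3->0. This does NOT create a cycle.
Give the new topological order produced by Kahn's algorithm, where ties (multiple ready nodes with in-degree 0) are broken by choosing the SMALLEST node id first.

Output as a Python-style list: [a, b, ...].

Answer: [1, 2, 3, 0, 4]

Derivation:
Old toposort: [0, 1, 2, 3, 4]
Added edge: 3->0
Position of 3 (3) > position of 0 (0). Must reorder: 3 must now come before 0.
Run Kahn's algorithm (break ties by smallest node id):
  initial in-degrees: [1, 0, 1, 1, 2]
  ready (indeg=0): [1]
  pop 1: indeg[2]->0; indeg[3]->0 | ready=[2, 3] | order so far=[1]
  pop 2: indeg[4]->1 | ready=[3] | order so far=[1, 2]
  pop 3: indeg[0]->0 | ready=[0] | order so far=[1, 2, 3]
  pop 0: indeg[4]->0 | ready=[4] | order so far=[1, 2, 3, 0]
  pop 4: no out-edges | ready=[] | order so far=[1, 2, 3, 0, 4]
  Result: [1, 2, 3, 0, 4]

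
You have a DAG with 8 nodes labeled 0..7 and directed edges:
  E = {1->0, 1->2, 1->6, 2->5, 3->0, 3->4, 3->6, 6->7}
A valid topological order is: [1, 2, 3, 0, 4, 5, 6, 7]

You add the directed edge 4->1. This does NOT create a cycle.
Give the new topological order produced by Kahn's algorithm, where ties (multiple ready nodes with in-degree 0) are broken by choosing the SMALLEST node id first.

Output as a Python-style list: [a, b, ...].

Answer: [3, 4, 1, 0, 2, 5, 6, 7]

Derivation:
Old toposort: [1, 2, 3, 0, 4, 5, 6, 7]
Added edge: 4->1
Position of 4 (4) > position of 1 (0). Must reorder: 4 must now come before 1.
Run Kahn's algorithm (break ties by smallest node id):
  initial in-degrees: [2, 1, 1, 0, 1, 1, 2, 1]
  ready (indeg=0): [3]
  pop 3: indeg[0]->1; indeg[4]->0; indeg[6]->1 | ready=[4] | order so far=[3]
  pop 4: indeg[1]->0 | ready=[1] | order so far=[3, 4]
  pop 1: indeg[0]->0; indeg[2]->0; indeg[6]->0 | ready=[0, 2, 6] | order so far=[3, 4, 1]
  pop 0: no out-edges | ready=[2, 6] | order so far=[3, 4, 1, 0]
  pop 2: indeg[5]->0 | ready=[5, 6] | order so far=[3, 4, 1, 0, 2]
  pop 5: no out-edges | ready=[6] | order so far=[3, 4, 1, 0, 2, 5]
  pop 6: indeg[7]->0 | ready=[7] | order so far=[3, 4, 1, 0, 2, 5, 6]
  pop 7: no out-edges | ready=[] | order so far=[3, 4, 1, 0, 2, 5, 6, 7]
  Result: [3, 4, 1, 0, 2, 5, 6, 7]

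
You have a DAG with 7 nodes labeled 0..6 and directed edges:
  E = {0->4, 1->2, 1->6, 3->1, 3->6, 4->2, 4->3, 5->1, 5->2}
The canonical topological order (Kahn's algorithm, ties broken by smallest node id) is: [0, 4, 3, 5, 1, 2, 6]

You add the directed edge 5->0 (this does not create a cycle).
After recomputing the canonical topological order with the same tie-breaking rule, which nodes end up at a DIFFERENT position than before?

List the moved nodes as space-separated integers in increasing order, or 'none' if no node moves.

Old toposort: [0, 4, 3, 5, 1, 2, 6]
Added edge 5->0
Recompute Kahn (smallest-id tiebreak):
  initial in-degrees: [1, 2, 3, 1, 1, 0, 2]
  ready (indeg=0): [5]
  pop 5: indeg[0]->0; indeg[1]->1; indeg[2]->2 | ready=[0] | order so far=[5]
  pop 0: indeg[4]->0 | ready=[4] | order so far=[5, 0]
  pop 4: indeg[2]->1; indeg[3]->0 | ready=[3] | order so far=[5, 0, 4]
  pop 3: indeg[1]->0; indeg[6]->1 | ready=[1] | order so far=[5, 0, 4, 3]
  pop 1: indeg[2]->0; indeg[6]->0 | ready=[2, 6] | order so far=[5, 0, 4, 3, 1]
  pop 2: no out-edges | ready=[6] | order so far=[5, 0, 4, 3, 1, 2]
  pop 6: no out-edges | ready=[] | order so far=[5, 0, 4, 3, 1, 2, 6]
New canonical toposort: [5, 0, 4, 3, 1, 2, 6]
Compare positions:
  Node 0: index 0 -> 1 (moved)
  Node 1: index 4 -> 4 (same)
  Node 2: index 5 -> 5 (same)
  Node 3: index 2 -> 3 (moved)
  Node 4: index 1 -> 2 (moved)
  Node 5: index 3 -> 0 (moved)
  Node 6: index 6 -> 6 (same)
Nodes that changed position: 0 3 4 5

Answer: 0 3 4 5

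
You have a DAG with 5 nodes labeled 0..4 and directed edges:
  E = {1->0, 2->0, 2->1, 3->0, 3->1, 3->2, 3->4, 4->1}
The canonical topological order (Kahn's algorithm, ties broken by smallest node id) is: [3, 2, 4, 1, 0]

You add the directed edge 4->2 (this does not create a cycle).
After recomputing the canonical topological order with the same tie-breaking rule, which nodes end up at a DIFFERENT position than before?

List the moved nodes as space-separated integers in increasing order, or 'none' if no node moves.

Answer: 2 4

Derivation:
Old toposort: [3, 2, 4, 1, 0]
Added edge 4->2
Recompute Kahn (smallest-id tiebreak):
  initial in-degrees: [3, 3, 2, 0, 1]
  ready (indeg=0): [3]
  pop 3: indeg[0]->2; indeg[1]->2; indeg[2]->1; indeg[4]->0 | ready=[4] | order so far=[3]
  pop 4: indeg[1]->1; indeg[2]->0 | ready=[2] | order so far=[3, 4]
  pop 2: indeg[0]->1; indeg[1]->0 | ready=[1] | order so far=[3, 4, 2]
  pop 1: indeg[0]->0 | ready=[0] | order so far=[3, 4, 2, 1]
  pop 0: no out-edges | ready=[] | order so far=[3, 4, 2, 1, 0]
New canonical toposort: [3, 4, 2, 1, 0]
Compare positions:
  Node 0: index 4 -> 4 (same)
  Node 1: index 3 -> 3 (same)
  Node 2: index 1 -> 2 (moved)
  Node 3: index 0 -> 0 (same)
  Node 4: index 2 -> 1 (moved)
Nodes that changed position: 2 4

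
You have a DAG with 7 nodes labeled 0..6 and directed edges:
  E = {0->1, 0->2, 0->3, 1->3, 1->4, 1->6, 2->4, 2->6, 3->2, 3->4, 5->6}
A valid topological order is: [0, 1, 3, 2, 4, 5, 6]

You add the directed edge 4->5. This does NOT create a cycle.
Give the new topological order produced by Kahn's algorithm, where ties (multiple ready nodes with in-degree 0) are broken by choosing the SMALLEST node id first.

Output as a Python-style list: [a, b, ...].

Old toposort: [0, 1, 3, 2, 4, 5, 6]
Added edge: 4->5
Position of 4 (4) < position of 5 (5). Old order still valid.
Run Kahn's algorithm (break ties by smallest node id):
  initial in-degrees: [0, 1, 2, 2, 3, 1, 3]
  ready (indeg=0): [0]
  pop 0: indeg[1]->0; indeg[2]->1; indeg[3]->1 | ready=[1] | order so far=[0]
  pop 1: indeg[3]->0; indeg[4]->2; indeg[6]->2 | ready=[3] | order so far=[0, 1]
  pop 3: indeg[2]->0; indeg[4]->1 | ready=[2] | order so far=[0, 1, 3]
  pop 2: indeg[4]->0; indeg[6]->1 | ready=[4] | order so far=[0, 1, 3, 2]
  pop 4: indeg[5]->0 | ready=[5] | order so far=[0, 1, 3, 2, 4]
  pop 5: indeg[6]->0 | ready=[6] | order so far=[0, 1, 3, 2, 4, 5]
  pop 6: no out-edges | ready=[] | order so far=[0, 1, 3, 2, 4, 5, 6]
  Result: [0, 1, 3, 2, 4, 5, 6]

Answer: [0, 1, 3, 2, 4, 5, 6]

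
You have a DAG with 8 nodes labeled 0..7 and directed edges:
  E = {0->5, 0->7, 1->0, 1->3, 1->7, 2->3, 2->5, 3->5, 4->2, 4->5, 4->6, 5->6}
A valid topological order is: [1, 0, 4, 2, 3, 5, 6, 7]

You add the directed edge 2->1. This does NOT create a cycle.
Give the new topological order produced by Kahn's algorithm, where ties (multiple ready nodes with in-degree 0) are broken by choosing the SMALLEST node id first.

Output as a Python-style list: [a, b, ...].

Old toposort: [1, 0, 4, 2, 3, 5, 6, 7]
Added edge: 2->1
Position of 2 (3) > position of 1 (0). Must reorder: 2 must now come before 1.
Run Kahn's algorithm (break ties by smallest node id):
  initial in-degrees: [1, 1, 1, 2, 0, 4, 2, 2]
  ready (indeg=0): [4]
  pop 4: indeg[2]->0; indeg[5]->3; indeg[6]->1 | ready=[2] | order so far=[4]
  pop 2: indeg[1]->0; indeg[3]->1; indeg[5]->2 | ready=[1] | order so far=[4, 2]
  pop 1: indeg[0]->0; indeg[3]->0; indeg[7]->1 | ready=[0, 3] | order so far=[4, 2, 1]
  pop 0: indeg[5]->1; indeg[7]->0 | ready=[3, 7] | order so far=[4, 2, 1, 0]
  pop 3: indeg[5]->0 | ready=[5, 7] | order so far=[4, 2, 1, 0, 3]
  pop 5: indeg[6]->0 | ready=[6, 7] | order so far=[4, 2, 1, 0, 3, 5]
  pop 6: no out-edges | ready=[7] | order so far=[4, 2, 1, 0, 3, 5, 6]
  pop 7: no out-edges | ready=[] | order so far=[4, 2, 1, 0, 3, 5, 6, 7]
  Result: [4, 2, 1, 0, 3, 5, 6, 7]

Answer: [4, 2, 1, 0, 3, 5, 6, 7]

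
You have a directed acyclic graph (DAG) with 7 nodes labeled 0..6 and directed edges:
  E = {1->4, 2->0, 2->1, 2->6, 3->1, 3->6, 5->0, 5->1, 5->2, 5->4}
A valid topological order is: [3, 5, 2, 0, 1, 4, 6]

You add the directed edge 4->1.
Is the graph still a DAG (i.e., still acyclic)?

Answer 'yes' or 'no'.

Answer: no

Derivation:
Given toposort: [3, 5, 2, 0, 1, 4, 6]
Position of 4: index 5; position of 1: index 4
New edge 4->1: backward (u after v in old order)
Backward edge: old toposort is now invalid. Check if this creates a cycle.
Does 1 already reach 4? Reachable from 1: [1, 4]. YES -> cycle!
Still a DAG? no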